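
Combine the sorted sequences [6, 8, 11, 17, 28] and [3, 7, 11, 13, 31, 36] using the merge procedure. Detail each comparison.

Merging process:

Compare 6 vs 3: take 3 from right. Merged: [3]
Compare 6 vs 7: take 6 from left. Merged: [3, 6]
Compare 8 vs 7: take 7 from right. Merged: [3, 6, 7]
Compare 8 vs 11: take 8 from left. Merged: [3, 6, 7, 8]
Compare 11 vs 11: take 11 from left. Merged: [3, 6, 7, 8, 11]
Compare 17 vs 11: take 11 from right. Merged: [3, 6, 7, 8, 11, 11]
Compare 17 vs 13: take 13 from right. Merged: [3, 6, 7, 8, 11, 11, 13]
Compare 17 vs 31: take 17 from left. Merged: [3, 6, 7, 8, 11, 11, 13, 17]
Compare 28 vs 31: take 28 from left. Merged: [3, 6, 7, 8, 11, 11, 13, 17, 28]
Append remaining from right: [31, 36]. Merged: [3, 6, 7, 8, 11, 11, 13, 17, 28, 31, 36]

Final merged array: [3, 6, 7, 8, 11, 11, 13, 17, 28, 31, 36]
Total comparisons: 9

The merged array is [3, 6, 7, 8, 11, 11, 13, 17, 28, 31, 36], requiring 9 comparisons. The merge step runs in O(n) time where n is the total number of elements.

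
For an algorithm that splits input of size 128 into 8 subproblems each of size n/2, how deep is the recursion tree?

For divide and conquer with division factor 2:

Problem sizes at each level:
Level 0: 128
Level 1: 64
Level 2: 32
Level 3: 16
Level 4: 8
Level 5: 4
Level 6: 2
Level 7: 1

The root is level 0 and the size-1 base case is level 7 (the tree spans levels 0 through 7, i.e. 8 levels counting the root), so the depth is the number of divisions: log_2(128) = 7

The recursion tree depth is log_2(128) = 7. At each level, the problem size is divided by 2, so it takes 7 divisions to reduce to a base case of size 1. The algorithm makes 8 recursive calls at each level.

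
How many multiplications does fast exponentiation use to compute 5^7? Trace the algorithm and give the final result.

Computing 5^7 by squaring (build up from 5^1; each line after the first costs one multiplication):

5^1 = 5
5^2 = (5^1)^2 = 5^2 = 25
5^3 = 5 * 5^2 = 5 * 25 = 125
5^6 = (5^3)^2 = 125^2 = 15625
5^7 = 5 * 5^6 = 5 * 15625 = 78125

Result: 78125
Multiplications needed: 4 (4 lines after 5^1)

5^7 = 78125. Using exponentiation by squaring, this requires 4 multiplications. The key idea: if the exponent is even, square the half-power; if odd, multiply by the base once.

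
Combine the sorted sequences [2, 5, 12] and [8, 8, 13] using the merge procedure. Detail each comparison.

Merging process:

Compare 2 vs 8: take 2 from left. Merged: [2]
Compare 5 vs 8: take 5 from left. Merged: [2, 5]
Compare 12 vs 8: take 8 from right. Merged: [2, 5, 8]
Compare 12 vs 8: take 8 from right. Merged: [2, 5, 8, 8]
Compare 12 vs 13: take 12 from left. Merged: [2, 5, 8, 8, 12]
Append remaining from right: [13]. Merged: [2, 5, 8, 8, 12, 13]

Final merged array: [2, 5, 8, 8, 12, 13]
Total comparisons: 5

The merged array is [2, 5, 8, 8, 12, 13], requiring 5 comparisons. The merge step runs in O(n) time where n is the total number of elements.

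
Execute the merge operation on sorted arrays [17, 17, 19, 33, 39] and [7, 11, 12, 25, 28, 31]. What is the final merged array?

Merging process:

Compare 17 vs 7: take 7 from right. Merged: [7]
Compare 17 vs 11: take 11 from right. Merged: [7, 11]
Compare 17 vs 12: take 12 from right. Merged: [7, 11, 12]
Compare 17 vs 25: take 17 from left. Merged: [7, 11, 12, 17]
Compare 17 vs 25: take 17 from left. Merged: [7, 11, 12, 17, 17]
Compare 19 vs 25: take 19 from left. Merged: [7, 11, 12, 17, 17, 19]
Compare 33 vs 25: take 25 from right. Merged: [7, 11, 12, 17, 17, 19, 25]
Compare 33 vs 28: take 28 from right. Merged: [7, 11, 12, 17, 17, 19, 25, 28]
Compare 33 vs 31: take 31 from right. Merged: [7, 11, 12, 17, 17, 19, 25, 28, 31]
Append remaining from left: [33, 39]. Merged: [7, 11, 12, 17, 17, 19, 25, 28, 31, 33, 39]

Final merged array: [7, 11, 12, 17, 17, 19, 25, 28, 31, 33, 39]
Total comparisons: 9

The merged array is [7, 11, 12, 17, 17, 19, 25, 28, 31, 33, 39], requiring 9 comparisons. The merge step runs in O(n) time where n is the total number of elements.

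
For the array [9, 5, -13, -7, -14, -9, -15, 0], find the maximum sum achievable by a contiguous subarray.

Using Kadane's algorithm on [9, 5, -13, -7, -14, -9, -15, 0]:

Scanning through the array:
Position 1 (value 5): max_ending_here = 14, max_so_far = 14
Position 2 (value -13): max_ending_here = 1, max_so_far = 14
Position 3 (value -7): max_ending_here = -6, max_so_far = 14
Position 4 (value -14): max_ending_here = -14, max_so_far = 14
Position 5 (value -9): max_ending_here = -9, max_so_far = 14
Position 6 (value -15): max_ending_here = -15, max_so_far = 14
Position 7 (value 0): max_ending_here = 0, max_so_far = 14

Maximum subarray: [9, 5]
Maximum sum: 14

The maximum subarray is [9, 5] with sum 14. This subarray runs from index 0 to index 1.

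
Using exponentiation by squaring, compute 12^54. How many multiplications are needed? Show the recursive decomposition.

Computing 12^54 by squaring (build up from 12^1; each line after the first costs one multiplication):

12^1 = 12
12^2 = (12^1)^2 = 12^2 = 144
12^3 = 12 * 12^2 = 12 * 144 = 1728
12^6 = (12^3)^2 = 1728^2 = 2985984
12^12 = (12^6)^2 = 2985984^2 = 8916100448256
12^13 = 12 * 12^12 = 12 * 8916100448256 = 106993205379072
12^26 = (12^13)^2 = 106993205379072^2 = 11447545997288281555215581184
12^27 = 12 * 12^26 = 12 * 11447545997288281555215581184 = 137370551967459378662586974208
12^54 = (12^27)^2 = 137370551967459378662586974208^2 = 18870668547844457769972080826950345531368943638112857227264

Result: 18870668547844457769972080826950345531368943638112857227264
Multiplications needed: 8 (8 lines after 12^1)

12^54 = 18870668547844457769972080826950345531368943638112857227264. Using exponentiation by squaring, this requires 8 multiplications. The key idea: if the exponent is even, square the half-power; if odd, multiply by the base once.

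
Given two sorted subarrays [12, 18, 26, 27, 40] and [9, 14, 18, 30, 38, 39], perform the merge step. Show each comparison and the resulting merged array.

Merging process:

Compare 12 vs 9: take 9 from right. Merged: [9]
Compare 12 vs 14: take 12 from left. Merged: [9, 12]
Compare 18 vs 14: take 14 from right. Merged: [9, 12, 14]
Compare 18 vs 18: take 18 from left. Merged: [9, 12, 14, 18]
Compare 26 vs 18: take 18 from right. Merged: [9, 12, 14, 18, 18]
Compare 26 vs 30: take 26 from left. Merged: [9, 12, 14, 18, 18, 26]
Compare 27 vs 30: take 27 from left. Merged: [9, 12, 14, 18, 18, 26, 27]
Compare 40 vs 30: take 30 from right. Merged: [9, 12, 14, 18, 18, 26, 27, 30]
Compare 40 vs 38: take 38 from right. Merged: [9, 12, 14, 18, 18, 26, 27, 30, 38]
Compare 40 vs 39: take 39 from right. Merged: [9, 12, 14, 18, 18, 26, 27, 30, 38, 39]
Append remaining from left: [40]. Merged: [9, 12, 14, 18, 18, 26, 27, 30, 38, 39, 40]

Final merged array: [9, 12, 14, 18, 18, 26, 27, 30, 38, 39, 40]
Total comparisons: 10

The merged array is [9, 12, 14, 18, 18, 26, 27, 30, 38, 39, 40], requiring 10 comparisons. The merge step runs in O(n) time where n is the total number of elements.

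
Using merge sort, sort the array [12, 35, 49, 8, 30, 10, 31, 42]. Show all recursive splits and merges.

Merge sort trace:

Split: [12, 35, 49, 8, 30, 10, 31, 42] -> [12, 35, 49, 8] and [30, 10, 31, 42]
  Split: [12, 35, 49, 8] -> [12, 35] and [49, 8]
    Split: [12, 35] -> [12] and [35]
    Merge: [12] + [35] -> [12, 35]
    Split: [49, 8] -> [49] and [8]
    Merge: [49] + [8] -> [8, 49]
  Merge: [12, 35] + [8, 49] -> [8, 12, 35, 49]
  Split: [30, 10, 31, 42] -> [30, 10] and [31, 42]
    Split: [30, 10] -> [30] and [10]
    Merge: [30] + [10] -> [10, 30]
    Split: [31, 42] -> [31] and [42]
    Merge: [31] + [42] -> [31, 42]
  Merge: [10, 30] + [31, 42] -> [10, 30, 31, 42]
Merge: [8, 12, 35, 49] + [10, 30, 31, 42] -> [8, 10, 12, 30, 31, 35, 42, 49]

Final sorted array: [8, 10, 12, 30, 31, 35, 42, 49]

The merge sort proceeds by recursively splitting the array and merging sorted halves.
After all merges, the sorted array is [8, 10, 12, 30, 31, 35, 42, 49].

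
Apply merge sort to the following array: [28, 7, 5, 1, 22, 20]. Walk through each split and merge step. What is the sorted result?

Merge sort trace:

Split: [28, 7, 5, 1, 22, 20] -> [28, 7, 5] and [1, 22, 20]
  Split: [28, 7, 5] -> [28] and [7, 5]
    Split: [7, 5] -> [7] and [5]
    Merge: [7] + [5] -> [5, 7]
  Merge: [28] + [5, 7] -> [5, 7, 28]
  Split: [1, 22, 20] -> [1] and [22, 20]
    Split: [22, 20] -> [22] and [20]
    Merge: [22] + [20] -> [20, 22]
  Merge: [1] + [20, 22] -> [1, 20, 22]
Merge: [5, 7, 28] + [1, 20, 22] -> [1, 5, 7, 20, 22, 28]

Final sorted array: [1, 5, 7, 20, 22, 28]

The merge sort proceeds by recursively splitting the array and merging sorted halves.
After all merges, the sorted array is [1, 5, 7, 20, 22, 28].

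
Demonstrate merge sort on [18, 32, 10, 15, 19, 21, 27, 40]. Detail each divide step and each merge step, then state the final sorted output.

Merge sort trace:

Split: [18, 32, 10, 15, 19, 21, 27, 40] -> [18, 32, 10, 15] and [19, 21, 27, 40]
  Split: [18, 32, 10, 15] -> [18, 32] and [10, 15]
    Split: [18, 32] -> [18] and [32]
    Merge: [18] + [32] -> [18, 32]
    Split: [10, 15] -> [10] and [15]
    Merge: [10] + [15] -> [10, 15]
  Merge: [18, 32] + [10, 15] -> [10, 15, 18, 32]
  Split: [19, 21, 27, 40] -> [19, 21] and [27, 40]
    Split: [19, 21] -> [19] and [21]
    Merge: [19] + [21] -> [19, 21]
    Split: [27, 40] -> [27] and [40]
    Merge: [27] + [40] -> [27, 40]
  Merge: [19, 21] + [27, 40] -> [19, 21, 27, 40]
Merge: [10, 15, 18, 32] + [19, 21, 27, 40] -> [10, 15, 18, 19, 21, 27, 32, 40]

Final sorted array: [10, 15, 18, 19, 21, 27, 32, 40]

The merge sort proceeds by recursively splitting the array and merging sorted halves.
After all merges, the sorted array is [10, 15, 18, 19, 21, 27, 32, 40].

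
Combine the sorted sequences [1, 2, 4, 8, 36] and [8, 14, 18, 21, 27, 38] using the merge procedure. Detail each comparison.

Merging process:

Compare 1 vs 8: take 1 from left. Merged: [1]
Compare 2 vs 8: take 2 from left. Merged: [1, 2]
Compare 4 vs 8: take 4 from left. Merged: [1, 2, 4]
Compare 8 vs 8: take 8 from left. Merged: [1, 2, 4, 8]
Compare 36 vs 8: take 8 from right. Merged: [1, 2, 4, 8, 8]
Compare 36 vs 14: take 14 from right. Merged: [1, 2, 4, 8, 8, 14]
Compare 36 vs 18: take 18 from right. Merged: [1, 2, 4, 8, 8, 14, 18]
Compare 36 vs 21: take 21 from right. Merged: [1, 2, 4, 8, 8, 14, 18, 21]
Compare 36 vs 27: take 27 from right. Merged: [1, 2, 4, 8, 8, 14, 18, 21, 27]
Compare 36 vs 38: take 36 from left. Merged: [1, 2, 4, 8, 8, 14, 18, 21, 27, 36]
Append remaining from right: [38]. Merged: [1, 2, 4, 8, 8, 14, 18, 21, 27, 36, 38]

Final merged array: [1, 2, 4, 8, 8, 14, 18, 21, 27, 36, 38]
Total comparisons: 10

The merged array is [1, 2, 4, 8, 8, 14, 18, 21, 27, 36, 38], requiring 10 comparisons. The merge step runs in O(n) time where n is the total number of elements.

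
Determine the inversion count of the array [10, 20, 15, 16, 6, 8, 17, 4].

Finding inversions in [10, 20, 15, 16, 6, 8, 17, 4]:

(0, 4): arr[0]=10 > arr[4]=6
(0, 5): arr[0]=10 > arr[5]=8
(0, 7): arr[0]=10 > arr[7]=4
(1, 2): arr[1]=20 > arr[2]=15
(1, 3): arr[1]=20 > arr[3]=16
(1, 4): arr[1]=20 > arr[4]=6
(1, 5): arr[1]=20 > arr[5]=8
(1, 6): arr[1]=20 > arr[6]=17
(1, 7): arr[1]=20 > arr[7]=4
(2, 4): arr[2]=15 > arr[4]=6
(2, 5): arr[2]=15 > arr[5]=8
(2, 7): arr[2]=15 > arr[7]=4
(3, 4): arr[3]=16 > arr[4]=6
(3, 5): arr[3]=16 > arr[5]=8
(3, 7): arr[3]=16 > arr[7]=4
(4, 7): arr[4]=6 > arr[7]=4
(5, 7): arr[5]=8 > arr[7]=4
(6, 7): arr[6]=17 > arr[7]=4

Total inversions: 18

The array has 18 inversion(s): (0,4), (0,5), (0,7), (1,2), (1,3), (1,4), (1,5), (1,6), (1,7), (2,4), (2,5), (2,7), (3,4), (3,5), (3,7), (4,7), (5,7), (6,7). Each pair (i,j) satisfies i < j and arr[i] > arr[j].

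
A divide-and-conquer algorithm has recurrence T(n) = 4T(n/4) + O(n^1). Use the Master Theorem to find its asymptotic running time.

Master Theorem for T(n) = 4T(n/4) + O(n^1):

a = 4, b = 4, c = 1
log_b(a) = log_4(4) = 1.0000

Case 2: c = 1 = log_4(4) = 1.0000
T(n) = O(n^1 log n) = O(n log n)

For T(n) = 4T(n/4) + O(n^1): log_4(4) = 1.0000. This is Case 2 of the Master Theorem (c = log_b(a), equal work at all levels), giving O(n log n).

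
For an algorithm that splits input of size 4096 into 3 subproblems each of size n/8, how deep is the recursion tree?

For divide and conquer with division factor 8:

Problem sizes at each level:
Level 0: 4096
Level 1: 512
Level 2: 64
Level 3: 8
Level 4: 1

The root is level 0 and the size-1 base case is level 4 (the tree spans levels 0 through 4, i.e. 5 levels counting the root), so the depth is the number of divisions: log_8(4096) = 4

The recursion tree depth is log_8(4096) = 4. At each level, the problem size is divided by 8, so it takes 4 divisions to reduce to a base case of size 1. The algorithm makes 3 recursive calls at each level.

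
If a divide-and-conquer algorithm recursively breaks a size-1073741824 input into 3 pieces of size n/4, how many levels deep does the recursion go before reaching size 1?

For divide and conquer with division factor 4:

Problem sizes at each level:
Level 0: 1073741824
Level 1: 268435456
Level 2: 67108864
Level 3: 16777216
Level 4: 4194304
Level 5: 1048576
Level 6: 262144
Level 7: 65536
Level 8: 16384
Level 9: 4096
Level 10: 1024
Level 11: 256
Level 12: 64
Level 13: 16
Level 14: 4
Level 15: 1

The root is level 0 and the size-1 base case is level 15 (the tree spans levels 0 through 15, i.e. 16 levels counting the root), so the depth is the number of divisions: log_4(1073741824) = 15

The recursion tree depth is log_4(1073741824) = 15. At each level, the problem size is divided by 4, so it takes 15 divisions to reduce to a base case of size 1. The algorithm makes 3 recursive calls at each level.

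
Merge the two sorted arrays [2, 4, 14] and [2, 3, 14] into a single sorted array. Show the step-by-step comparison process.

Merging process:

Compare 2 vs 2: take 2 from left. Merged: [2]
Compare 4 vs 2: take 2 from right. Merged: [2, 2]
Compare 4 vs 3: take 3 from right. Merged: [2, 2, 3]
Compare 4 vs 14: take 4 from left. Merged: [2, 2, 3, 4]
Compare 14 vs 14: take 14 from left. Merged: [2, 2, 3, 4, 14]
Append remaining from right: [14]. Merged: [2, 2, 3, 4, 14, 14]

Final merged array: [2, 2, 3, 4, 14, 14]
Total comparisons: 5

The merged array is [2, 2, 3, 4, 14, 14], requiring 5 comparisons. The merge step runs in O(n) time where n is the total number of elements.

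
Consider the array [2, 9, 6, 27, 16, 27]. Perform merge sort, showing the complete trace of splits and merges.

Merge sort trace:

Split: [2, 9, 6, 27, 16, 27] -> [2, 9, 6] and [27, 16, 27]
  Split: [2, 9, 6] -> [2] and [9, 6]
    Split: [9, 6] -> [9] and [6]
    Merge: [9] + [6] -> [6, 9]
  Merge: [2] + [6, 9] -> [2, 6, 9]
  Split: [27, 16, 27] -> [27] and [16, 27]
    Split: [16, 27] -> [16] and [27]
    Merge: [16] + [27] -> [16, 27]
  Merge: [27] + [16, 27] -> [16, 27, 27]
Merge: [2, 6, 9] + [16, 27, 27] -> [2, 6, 9, 16, 27, 27]

Final sorted array: [2, 6, 9, 16, 27, 27]

The merge sort proceeds by recursively splitting the array and merging sorted halves.
After all merges, the sorted array is [2, 6, 9, 16, 27, 27].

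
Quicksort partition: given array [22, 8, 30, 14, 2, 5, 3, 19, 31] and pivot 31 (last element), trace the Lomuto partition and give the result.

Lomuto partition with pivot = 31:

Initial array: [22, 8, 30, 14, 2, 5, 3, 19, 31]

arr[0]=22 <= 31: swap with position 0, array becomes [22, 8, 30, 14, 2, 5, 3, 19, 31]
arr[1]=8 <= 31: swap with position 1, array becomes [22, 8, 30, 14, 2, 5, 3, 19, 31]
arr[2]=30 <= 31: swap with position 2, array becomes [22, 8, 30, 14, 2, 5, 3, 19, 31]
arr[3]=14 <= 31: swap with position 3, array becomes [22, 8, 30, 14, 2, 5, 3, 19, 31]
arr[4]=2 <= 31: swap with position 4, array becomes [22, 8, 30, 14, 2, 5, 3, 19, 31]
arr[5]=5 <= 31: swap with position 5, array becomes [22, 8, 30, 14, 2, 5, 3, 19, 31]
arr[6]=3 <= 31: swap with position 6, array becomes [22, 8, 30, 14, 2, 5, 3, 19, 31]
arr[7]=19 <= 31: swap with position 7, array becomes [22, 8, 30, 14, 2, 5, 3, 19, 31]

Place pivot at position 8: [22, 8, 30, 14, 2, 5, 3, 19, 31]
Pivot position: 8

After partitioning with pivot 31, the array becomes [22, 8, 30, 14, 2, 5, 3, 19, 31]. The pivot is placed at index 8. All elements to the left of the pivot are <= 31, and all elements to the right are > 31.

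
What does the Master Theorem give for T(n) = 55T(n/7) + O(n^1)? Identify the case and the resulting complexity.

Master Theorem for T(n) = 55T(n/7) + O(n^1):

a = 55, b = 7, c = 1
log_b(a) = log_7(55) = 2.0594

Case 1: c = 1 < log_7(55) = 2.0594
T(n) = O(n^(log_7 55))

For T(n) = 55T(n/7) + O(n^1): log_7(55) = 2.0594. This is Case 1 of the Master Theorem (c < log_b(a), work dominated by leaves), giving O(n^(log_7 55)).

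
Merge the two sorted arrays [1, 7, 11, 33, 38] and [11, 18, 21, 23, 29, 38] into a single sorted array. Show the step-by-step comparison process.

Merging process:

Compare 1 vs 11: take 1 from left. Merged: [1]
Compare 7 vs 11: take 7 from left. Merged: [1, 7]
Compare 11 vs 11: take 11 from left. Merged: [1, 7, 11]
Compare 33 vs 11: take 11 from right. Merged: [1, 7, 11, 11]
Compare 33 vs 18: take 18 from right. Merged: [1, 7, 11, 11, 18]
Compare 33 vs 21: take 21 from right. Merged: [1, 7, 11, 11, 18, 21]
Compare 33 vs 23: take 23 from right. Merged: [1, 7, 11, 11, 18, 21, 23]
Compare 33 vs 29: take 29 from right. Merged: [1, 7, 11, 11, 18, 21, 23, 29]
Compare 33 vs 38: take 33 from left. Merged: [1, 7, 11, 11, 18, 21, 23, 29, 33]
Compare 38 vs 38: take 38 from left. Merged: [1, 7, 11, 11, 18, 21, 23, 29, 33, 38]
Append remaining from right: [38]. Merged: [1, 7, 11, 11, 18, 21, 23, 29, 33, 38, 38]

Final merged array: [1, 7, 11, 11, 18, 21, 23, 29, 33, 38, 38]
Total comparisons: 10

The merged array is [1, 7, 11, 11, 18, 21, 23, 29, 33, 38, 38], requiring 10 comparisons. The merge step runs in O(n) time where n is the total number of elements.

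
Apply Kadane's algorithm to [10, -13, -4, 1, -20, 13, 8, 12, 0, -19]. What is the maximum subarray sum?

Using Kadane's algorithm on [10, -13, -4, 1, -20, 13, 8, 12, 0, -19]:

Scanning through the array:
Position 1 (value -13): max_ending_here = -3, max_so_far = 10
Position 2 (value -4): max_ending_here = -4, max_so_far = 10
Position 3 (value 1): max_ending_here = 1, max_so_far = 10
Position 4 (value -20): max_ending_here = -19, max_so_far = 10
Position 5 (value 13): max_ending_here = 13, max_so_far = 13
Position 6 (value 8): max_ending_here = 21, max_so_far = 21
Position 7 (value 12): max_ending_here = 33, max_so_far = 33
Position 8 (value 0): max_ending_here = 33, max_so_far = 33
Position 9 (value -19): max_ending_here = 14, max_so_far = 33

Maximum subarray: [13, 8, 12]
Maximum sum: 33

The maximum subarray is [13, 8, 12] with sum 33. This subarray runs from index 5 to index 7.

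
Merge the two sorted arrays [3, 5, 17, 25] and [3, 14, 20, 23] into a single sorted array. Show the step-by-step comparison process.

Merging process:

Compare 3 vs 3: take 3 from left. Merged: [3]
Compare 5 vs 3: take 3 from right. Merged: [3, 3]
Compare 5 vs 14: take 5 from left. Merged: [3, 3, 5]
Compare 17 vs 14: take 14 from right. Merged: [3, 3, 5, 14]
Compare 17 vs 20: take 17 from left. Merged: [3, 3, 5, 14, 17]
Compare 25 vs 20: take 20 from right. Merged: [3, 3, 5, 14, 17, 20]
Compare 25 vs 23: take 23 from right. Merged: [3, 3, 5, 14, 17, 20, 23]
Append remaining from left: [25]. Merged: [3, 3, 5, 14, 17, 20, 23, 25]

Final merged array: [3, 3, 5, 14, 17, 20, 23, 25]
Total comparisons: 7

The merged array is [3, 3, 5, 14, 17, 20, 23, 25], requiring 7 comparisons. The merge step runs in O(n) time where n is the total number of elements.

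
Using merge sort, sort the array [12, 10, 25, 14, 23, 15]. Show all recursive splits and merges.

Merge sort trace:

Split: [12, 10, 25, 14, 23, 15] -> [12, 10, 25] and [14, 23, 15]
  Split: [12, 10, 25] -> [12] and [10, 25]
    Split: [10, 25] -> [10] and [25]
    Merge: [10] + [25] -> [10, 25]
  Merge: [12] + [10, 25] -> [10, 12, 25]
  Split: [14, 23, 15] -> [14] and [23, 15]
    Split: [23, 15] -> [23] and [15]
    Merge: [23] + [15] -> [15, 23]
  Merge: [14] + [15, 23] -> [14, 15, 23]
Merge: [10, 12, 25] + [14, 15, 23] -> [10, 12, 14, 15, 23, 25]

Final sorted array: [10, 12, 14, 15, 23, 25]

The merge sort proceeds by recursively splitting the array and merging sorted halves.
After all merges, the sorted array is [10, 12, 14, 15, 23, 25].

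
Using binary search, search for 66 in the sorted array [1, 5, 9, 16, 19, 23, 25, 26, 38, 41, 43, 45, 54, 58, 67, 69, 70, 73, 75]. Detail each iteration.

Binary search for 66 in [1, 5, 9, 16, 19, 23, 25, 26, 38, 41, 43, 45, 54, 58, 67, 69, 70, 73, 75]:

lo=0, hi=18, mid=9, arr[mid]=41 -> 41 < 66, search right half
lo=10, hi=18, mid=14, arr[mid]=67 -> 67 > 66, search left half
lo=10, hi=13, mid=11, arr[mid]=45 -> 45 < 66, search right half
lo=12, hi=13, mid=12, arr[mid]=54 -> 54 < 66, search right half
lo=13, hi=13, mid=13, arr[mid]=58 -> 58 < 66, search right half
lo=14 > hi=13, target 66 not found

Binary search determines that 66 is not in the array after 5 comparisons. The search space was exhausted without finding the target.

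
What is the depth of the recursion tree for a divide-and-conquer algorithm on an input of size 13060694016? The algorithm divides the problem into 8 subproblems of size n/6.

For divide and conquer with division factor 6:

Problem sizes at each level:
Level 0: 13060694016
Level 1: 2176782336
Level 2: 362797056
Level 3: 60466176
Level 4: 10077696
Level 5: 1679616
Level 6: 279936
Level 7: 46656
Level 8: 7776
Level 9: 1296
Level 10: 216
Level 11: 36
Level 12: 6
Level 13: 1

The root is level 0 and the size-1 base case is level 13 (the tree spans levels 0 through 13, i.e. 14 levels counting the root), so the depth is the number of divisions: log_6(13060694016) = 13

The recursion tree depth is log_6(13060694016) = 13. At each level, the problem size is divided by 6, so it takes 13 divisions to reduce to a base case of size 1. The algorithm makes 8 recursive calls at each level.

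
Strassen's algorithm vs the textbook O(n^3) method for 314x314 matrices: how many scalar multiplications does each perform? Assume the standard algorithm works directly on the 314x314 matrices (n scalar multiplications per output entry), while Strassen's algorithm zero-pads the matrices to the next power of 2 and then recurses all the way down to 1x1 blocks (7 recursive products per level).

Matrix multiplication for 314x314 matrices:

Strassen's algorithm requires power-of-2 dimensions. Pad 314x314 to 512x512 (next power of 2).

Standard algorithm: 314^3 = 30959144 multiplications
Strassen's algorithm: 7^(log2(512)) = 7^9 = 40353607 multiplications
Difference: 30959144 - 40353607 = -9394463 (Strassen uses MORE here due to padding overhead — for small or just-over-power-of-2 n, padding can outweigh the per-level savings)

Standard: 30959144 multiplications (314^3). Strassen: 40353607 multiplications (7^9, after padding to 512x512). Strassen reduces 8 recursive multiplications to 7 at each level.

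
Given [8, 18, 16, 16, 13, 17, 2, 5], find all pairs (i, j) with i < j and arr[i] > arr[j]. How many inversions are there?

Finding inversions in [8, 18, 16, 16, 13, 17, 2, 5]:

(0, 6): arr[0]=8 > arr[6]=2
(0, 7): arr[0]=8 > arr[7]=5
(1, 2): arr[1]=18 > arr[2]=16
(1, 3): arr[1]=18 > arr[3]=16
(1, 4): arr[1]=18 > arr[4]=13
(1, 5): arr[1]=18 > arr[5]=17
(1, 6): arr[1]=18 > arr[6]=2
(1, 7): arr[1]=18 > arr[7]=5
(2, 4): arr[2]=16 > arr[4]=13
(2, 6): arr[2]=16 > arr[6]=2
(2, 7): arr[2]=16 > arr[7]=5
(3, 4): arr[3]=16 > arr[4]=13
(3, 6): arr[3]=16 > arr[6]=2
(3, 7): arr[3]=16 > arr[7]=5
(4, 6): arr[4]=13 > arr[6]=2
(4, 7): arr[4]=13 > arr[7]=5
(5, 6): arr[5]=17 > arr[6]=2
(5, 7): arr[5]=17 > arr[7]=5

Total inversions: 18

The array has 18 inversion(s): (0,6), (0,7), (1,2), (1,3), (1,4), (1,5), (1,6), (1,7), (2,4), (2,6), (2,7), (3,4), (3,6), (3,7), (4,6), (4,7), (5,6), (5,7). Each pair (i,j) satisfies i < j and arr[i] > arr[j].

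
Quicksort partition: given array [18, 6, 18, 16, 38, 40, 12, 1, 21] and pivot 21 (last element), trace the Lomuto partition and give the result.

Lomuto partition with pivot = 21:

Initial array: [18, 6, 18, 16, 38, 40, 12, 1, 21]

arr[0]=18 <= 21: swap with position 0, array becomes [18, 6, 18, 16, 38, 40, 12, 1, 21]
arr[1]=6 <= 21: swap with position 1, array becomes [18, 6, 18, 16, 38, 40, 12, 1, 21]
arr[2]=18 <= 21: swap with position 2, array becomes [18, 6, 18, 16, 38, 40, 12, 1, 21]
arr[3]=16 <= 21: swap with position 3, array becomes [18, 6, 18, 16, 38, 40, 12, 1, 21]
arr[4]=38 > 21: no swap
arr[5]=40 > 21: no swap
arr[6]=12 <= 21: swap with position 4, array becomes [18, 6, 18, 16, 12, 40, 38, 1, 21]
arr[7]=1 <= 21: swap with position 5, array becomes [18, 6, 18, 16, 12, 1, 38, 40, 21]

Place pivot at position 6: [18, 6, 18, 16, 12, 1, 21, 40, 38]
Pivot position: 6

After partitioning with pivot 21, the array becomes [18, 6, 18, 16, 12, 1, 21, 40, 38]. The pivot is placed at index 6. All elements to the left of the pivot are <= 21, and all elements to the right are > 21.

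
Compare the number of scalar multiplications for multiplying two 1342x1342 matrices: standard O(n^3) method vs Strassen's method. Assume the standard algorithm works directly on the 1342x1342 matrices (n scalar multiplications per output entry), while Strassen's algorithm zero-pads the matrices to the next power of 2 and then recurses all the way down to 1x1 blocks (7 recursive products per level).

Matrix multiplication for 1342x1342 matrices:

Strassen's algorithm requires power-of-2 dimensions. Pad 1342x1342 to 2048x2048 (next power of 2).

Standard algorithm: 1342^3 = 2416893688 multiplications
Strassen's algorithm: 7^(log2(2048)) = 7^11 = 1977326743 multiplications
Savings: 2416893688 - 1977326743 = 439566945 multiplications

Standard: 2416893688 multiplications (1342^3). Strassen: 1977326743 multiplications (7^11, after padding to 2048x2048). Strassen reduces 8 recursive multiplications to 7 at each level.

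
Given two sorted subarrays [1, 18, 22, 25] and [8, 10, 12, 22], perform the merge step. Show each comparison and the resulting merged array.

Merging process:

Compare 1 vs 8: take 1 from left. Merged: [1]
Compare 18 vs 8: take 8 from right. Merged: [1, 8]
Compare 18 vs 10: take 10 from right. Merged: [1, 8, 10]
Compare 18 vs 12: take 12 from right. Merged: [1, 8, 10, 12]
Compare 18 vs 22: take 18 from left. Merged: [1, 8, 10, 12, 18]
Compare 22 vs 22: take 22 from left. Merged: [1, 8, 10, 12, 18, 22]
Compare 25 vs 22: take 22 from right. Merged: [1, 8, 10, 12, 18, 22, 22]
Append remaining from left: [25]. Merged: [1, 8, 10, 12, 18, 22, 22, 25]

Final merged array: [1, 8, 10, 12, 18, 22, 22, 25]
Total comparisons: 7

The merged array is [1, 8, 10, 12, 18, 22, 22, 25], requiring 7 comparisons. The merge step runs in O(n) time where n is the total number of elements.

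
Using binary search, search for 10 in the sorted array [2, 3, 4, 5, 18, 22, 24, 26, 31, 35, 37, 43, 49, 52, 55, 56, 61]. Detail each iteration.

Binary search for 10 in [2, 3, 4, 5, 18, 22, 24, 26, 31, 35, 37, 43, 49, 52, 55, 56, 61]:

lo=0, hi=16, mid=8, arr[mid]=31 -> 31 > 10, search left half
lo=0, hi=7, mid=3, arr[mid]=5 -> 5 < 10, search right half
lo=4, hi=7, mid=5, arr[mid]=22 -> 22 > 10, search left half
lo=4, hi=4, mid=4, arr[mid]=18 -> 18 > 10, search left half
lo=4 > hi=3, target 10 not found

Binary search determines that 10 is not in the array after 4 comparisons. The search space was exhausted without finding the target.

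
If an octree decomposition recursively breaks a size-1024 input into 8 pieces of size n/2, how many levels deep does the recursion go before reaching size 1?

For divide and conquer with division factor 2:

Problem sizes at each level:
Level 0: 1024
Level 1: 512
Level 2: 256
Level 3: 128
Level 4: 64
Level 5: 32
Level 6: 16
Level 7: 8
Level 8: 4
Level 9: 2
Level 10: 1

The root is level 0 and the size-1 base case is level 10 (the tree spans levels 0 through 10, i.e. 11 levels counting the root), so the depth is the number of divisions: log_2(1024) = 10

The recursion tree depth is log_2(1024) = 10. At each level, the problem size is divided by 2, so it takes 10 divisions to reduce to a base case of size 1. The algorithm makes 8 recursive calls at each level.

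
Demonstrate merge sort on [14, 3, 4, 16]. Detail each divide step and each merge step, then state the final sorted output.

Merge sort trace:

Split: [14, 3, 4, 16] -> [14, 3] and [4, 16]
  Split: [14, 3] -> [14] and [3]
  Merge: [14] + [3] -> [3, 14]
  Split: [4, 16] -> [4] and [16]
  Merge: [4] + [16] -> [4, 16]
Merge: [3, 14] + [4, 16] -> [3, 4, 14, 16]

Final sorted array: [3, 4, 14, 16]

The merge sort proceeds by recursively splitting the array and merging sorted halves.
After all merges, the sorted array is [3, 4, 14, 16].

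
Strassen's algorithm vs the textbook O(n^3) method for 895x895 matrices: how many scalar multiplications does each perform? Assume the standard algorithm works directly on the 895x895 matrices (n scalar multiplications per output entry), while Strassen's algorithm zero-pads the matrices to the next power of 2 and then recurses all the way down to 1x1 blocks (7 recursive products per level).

Matrix multiplication for 895x895 matrices:

Strassen's algorithm requires power-of-2 dimensions. Pad 895x895 to 1024x1024 (next power of 2).

Standard algorithm: 895^3 = 716917375 multiplications
Strassen's algorithm: 7^(log2(1024)) = 7^10 = 282475249 multiplications
Savings: 716917375 - 282475249 = 434442126 multiplications

Standard: 716917375 multiplications (895^3). Strassen: 282475249 multiplications (7^10, after padding to 1024x1024). Strassen reduces 8 recursive multiplications to 7 at each level.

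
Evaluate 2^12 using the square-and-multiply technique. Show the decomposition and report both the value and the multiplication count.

Computing 2^12 by squaring (build up from 2^1; each line after the first costs one multiplication):

2^1 = 2
2^2 = (2^1)^2 = 2^2 = 4
2^3 = 2 * 2^2 = 2 * 4 = 8
2^6 = (2^3)^2 = 8^2 = 64
2^12 = (2^6)^2 = 64^2 = 4096

Result: 4096
Multiplications needed: 4 (4 lines after 2^1)

2^12 = 4096. Using exponentiation by squaring, this requires 4 multiplications. The key idea: if the exponent is even, square the half-power; if odd, multiply by the base once.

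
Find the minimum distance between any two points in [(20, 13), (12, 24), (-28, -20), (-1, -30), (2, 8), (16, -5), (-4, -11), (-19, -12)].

Computing all pairwise distances among 8 points:

d((20, 13), (12, 24)) = 13.6015
d((20, 13), (-28, -20)) = 58.2495
d((20, 13), (-1, -30)) = 47.8539
d((20, 13), (2, 8)) = 18.6815
d((20, 13), (16, -5)) = 18.4391
d((20, 13), (-4, -11)) = 33.9411
d((20, 13), (-19, -12)) = 46.3249
d((12, 24), (-28, -20)) = 59.4643
d((12, 24), (-1, -30)) = 55.5428
d((12, 24), (2, 8)) = 18.868
d((12, 24), (16, -5)) = 29.2746
d((12, 24), (-4, -11)) = 38.4838
d((12, 24), (-19, -12)) = 47.5079
d((-28, -20), (-1, -30)) = 28.7924
d((-28, -20), (2, 8)) = 41.0366
d((-28, -20), (16, -5)) = 46.4866
d((-28, -20), (-4, -11)) = 25.632
d((-28, -20), (-19, -12)) = 12.0416 <-- minimum
d((-1, -30), (2, 8)) = 38.1182
d((-1, -30), (16, -5)) = 30.2324
d((-1, -30), (-4, -11)) = 19.2354
d((-1, -30), (-19, -12)) = 25.4558
d((2, 8), (16, -5)) = 19.105
d((2, 8), (-4, -11)) = 19.9249
d((2, 8), (-19, -12)) = 29.0
d((16, -5), (-4, -11)) = 20.8806
d((16, -5), (-19, -12)) = 35.6931
d((-4, -11), (-19, -12)) = 15.0333

Closest pair: (-28, -20) and (-19, -12) with distance 12.0416

The closest pair is (-28, -20) and (-19, -12) with Euclidean distance 12.0416. For 8 points, brute-force pairwise comparison is shown above. For large n, the divide-and-conquer algorithm (sort by x, recurse on halves, check the dividing strip) achieves O(n log n).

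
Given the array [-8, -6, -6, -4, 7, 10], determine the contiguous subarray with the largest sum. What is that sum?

Using Kadane's algorithm on [-8, -6, -6, -4, 7, 10]:

Scanning through the array:
Position 1 (value -6): max_ending_here = -6, max_so_far = -6
Position 2 (value -6): max_ending_here = -6, max_so_far = -6
Position 3 (value -4): max_ending_here = -4, max_so_far = -4
Position 4 (value 7): max_ending_here = 7, max_so_far = 7
Position 5 (value 10): max_ending_here = 17, max_so_far = 17

Maximum subarray: [7, 10]
Maximum sum: 17

The maximum subarray is [7, 10] with sum 17. This subarray runs from index 4 to index 5.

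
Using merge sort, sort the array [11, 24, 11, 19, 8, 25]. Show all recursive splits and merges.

Merge sort trace:

Split: [11, 24, 11, 19, 8, 25] -> [11, 24, 11] and [19, 8, 25]
  Split: [11, 24, 11] -> [11] and [24, 11]
    Split: [24, 11] -> [24] and [11]
    Merge: [24] + [11] -> [11, 24]
  Merge: [11] + [11, 24] -> [11, 11, 24]
  Split: [19, 8, 25] -> [19] and [8, 25]
    Split: [8, 25] -> [8] and [25]
    Merge: [8] + [25] -> [8, 25]
  Merge: [19] + [8, 25] -> [8, 19, 25]
Merge: [11, 11, 24] + [8, 19, 25] -> [8, 11, 11, 19, 24, 25]

Final sorted array: [8, 11, 11, 19, 24, 25]

The merge sort proceeds by recursively splitting the array and merging sorted halves.
After all merges, the sorted array is [8, 11, 11, 19, 24, 25].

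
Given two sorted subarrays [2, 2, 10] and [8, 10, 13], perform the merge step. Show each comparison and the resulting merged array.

Merging process:

Compare 2 vs 8: take 2 from left. Merged: [2]
Compare 2 vs 8: take 2 from left. Merged: [2, 2]
Compare 10 vs 8: take 8 from right. Merged: [2, 2, 8]
Compare 10 vs 10: take 10 from left. Merged: [2, 2, 8, 10]
Append remaining from right: [10, 13]. Merged: [2, 2, 8, 10, 10, 13]

Final merged array: [2, 2, 8, 10, 10, 13]
Total comparisons: 4

The merged array is [2, 2, 8, 10, 10, 13], requiring 4 comparisons. The merge step runs in O(n) time where n is the total number of elements.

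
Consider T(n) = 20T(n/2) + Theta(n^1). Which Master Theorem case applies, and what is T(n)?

Master Theorem for T(n) = 20T(n/2) + O(n^1):

a = 20, b = 2, c = 1
log_b(a) = log_2(20) = 4.3219

Case 1: c = 1 < log_2(20) = 4.3219
T(n) = O(n^(log_2 20))

For T(n) = 20T(n/2) + O(n^1): log_2(20) = 4.3219. This is Case 1 of the Master Theorem (c < log_b(a), work dominated by leaves), giving O(n^(log_2 20)).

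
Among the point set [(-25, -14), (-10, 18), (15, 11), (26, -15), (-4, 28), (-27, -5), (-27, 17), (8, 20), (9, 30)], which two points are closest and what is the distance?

Computing all pairwise distances among 9 points:

d((-25, -14), (-10, 18)) = 35.3412
d((-25, -14), (15, 11)) = 47.1699
d((-25, -14), (26, -15)) = 51.0098
d((-25, -14), (-4, 28)) = 46.9574
d((-25, -14), (-27, -5)) = 9.2195 <-- minimum
d((-25, -14), (-27, 17)) = 31.0644
d((-25, -14), (8, 20)) = 47.3814
d((-25, -14), (9, 30)) = 55.6058
d((-10, 18), (15, 11)) = 25.9615
d((-10, 18), (26, -15)) = 48.8365
d((-10, 18), (-4, 28)) = 11.6619
d((-10, 18), (-27, -5)) = 28.6007
d((-10, 18), (-27, 17)) = 17.0294
d((-10, 18), (8, 20)) = 18.1108
d((-10, 18), (9, 30)) = 22.4722
d((15, 11), (26, -15)) = 28.2312
d((15, 11), (-4, 28)) = 25.4951
d((15, 11), (-27, -5)) = 44.9444
d((15, 11), (-27, 17)) = 42.4264
d((15, 11), (8, 20)) = 11.4018
d((15, 11), (9, 30)) = 19.9249
d((26, -15), (-4, 28)) = 52.4309
d((26, -15), (-27, -5)) = 53.9351
d((26, -15), (-27, 17)) = 61.9112
d((26, -15), (8, 20)) = 39.3573
d((26, -15), (9, 30)) = 48.1041
d((-4, 28), (-27, -5)) = 40.2244
d((-4, 28), (-27, 17)) = 25.4951
d((-4, 28), (8, 20)) = 14.4222
d((-4, 28), (9, 30)) = 13.1529
d((-27, -5), (-27, 17)) = 22.0
d((-27, -5), (8, 20)) = 43.0116
d((-27, -5), (9, 30)) = 50.2096
d((-27, 17), (8, 20)) = 35.1283
d((-27, 17), (9, 30)) = 38.2753
d((8, 20), (9, 30)) = 10.0499

Closest pair: (-25, -14) and (-27, -5) with distance 9.2195

The closest pair is (-25, -14) and (-27, -5) with Euclidean distance 9.2195. For 9 points, brute-force pairwise comparison is shown above. For large n, the divide-and-conquer algorithm (sort by x, recurse on halves, check the dividing strip) achieves O(n log n).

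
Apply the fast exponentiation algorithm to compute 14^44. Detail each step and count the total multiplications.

Computing 14^44 by squaring (build up from 14^1; each line after the first costs one multiplication):

14^1 = 14
14^2 = (14^1)^2 = 14^2 = 196
14^4 = (14^2)^2 = 196^2 = 38416
14^5 = 14 * 14^4 = 14 * 38416 = 537824
14^10 = (14^5)^2 = 537824^2 = 289254654976
14^11 = 14 * 14^10 = 14 * 289254654976 = 4049565169664
14^22 = (14^11)^2 = 4049565169664^2 = 16398978063355821105872896
14^44 = (14^22)^2 = 16398978063355821105872896^2 = 268926481522425436988250652599945506664302107426816

Result: 268926481522425436988250652599945506664302107426816
Multiplications needed: 7 (7 lines after 14^1)

14^44 = 268926481522425436988250652599945506664302107426816. Using exponentiation by squaring, this requires 7 multiplications. The key idea: if the exponent is even, square the half-power; if odd, multiply by the base once.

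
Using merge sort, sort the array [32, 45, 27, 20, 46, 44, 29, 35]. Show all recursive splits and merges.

Merge sort trace:

Split: [32, 45, 27, 20, 46, 44, 29, 35] -> [32, 45, 27, 20] and [46, 44, 29, 35]
  Split: [32, 45, 27, 20] -> [32, 45] and [27, 20]
    Split: [32, 45] -> [32] and [45]
    Merge: [32] + [45] -> [32, 45]
    Split: [27, 20] -> [27] and [20]
    Merge: [27] + [20] -> [20, 27]
  Merge: [32, 45] + [20, 27] -> [20, 27, 32, 45]
  Split: [46, 44, 29, 35] -> [46, 44] and [29, 35]
    Split: [46, 44] -> [46] and [44]
    Merge: [46] + [44] -> [44, 46]
    Split: [29, 35] -> [29] and [35]
    Merge: [29] + [35] -> [29, 35]
  Merge: [44, 46] + [29, 35] -> [29, 35, 44, 46]
Merge: [20, 27, 32, 45] + [29, 35, 44, 46] -> [20, 27, 29, 32, 35, 44, 45, 46]

Final sorted array: [20, 27, 29, 32, 35, 44, 45, 46]

The merge sort proceeds by recursively splitting the array and merging sorted halves.
After all merges, the sorted array is [20, 27, 29, 32, 35, 44, 45, 46].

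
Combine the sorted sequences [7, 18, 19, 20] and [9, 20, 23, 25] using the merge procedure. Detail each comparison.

Merging process:

Compare 7 vs 9: take 7 from left. Merged: [7]
Compare 18 vs 9: take 9 from right. Merged: [7, 9]
Compare 18 vs 20: take 18 from left. Merged: [7, 9, 18]
Compare 19 vs 20: take 19 from left. Merged: [7, 9, 18, 19]
Compare 20 vs 20: take 20 from left. Merged: [7, 9, 18, 19, 20]
Append remaining from right: [20, 23, 25]. Merged: [7, 9, 18, 19, 20, 20, 23, 25]

Final merged array: [7, 9, 18, 19, 20, 20, 23, 25]
Total comparisons: 5

The merged array is [7, 9, 18, 19, 20, 20, 23, 25], requiring 5 comparisons. The merge step runs in O(n) time where n is the total number of elements.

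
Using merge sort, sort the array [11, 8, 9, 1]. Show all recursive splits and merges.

Merge sort trace:

Split: [11, 8, 9, 1] -> [11, 8] and [9, 1]
  Split: [11, 8] -> [11] and [8]
  Merge: [11] + [8] -> [8, 11]
  Split: [9, 1] -> [9] and [1]
  Merge: [9] + [1] -> [1, 9]
Merge: [8, 11] + [1, 9] -> [1, 8, 9, 11]

Final sorted array: [1, 8, 9, 11]

The merge sort proceeds by recursively splitting the array and merging sorted halves.
After all merges, the sorted array is [1, 8, 9, 11].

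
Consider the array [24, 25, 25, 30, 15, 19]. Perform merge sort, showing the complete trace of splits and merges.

Merge sort trace:

Split: [24, 25, 25, 30, 15, 19] -> [24, 25, 25] and [30, 15, 19]
  Split: [24, 25, 25] -> [24] and [25, 25]
    Split: [25, 25] -> [25] and [25]
    Merge: [25] + [25] -> [25, 25]
  Merge: [24] + [25, 25] -> [24, 25, 25]
  Split: [30, 15, 19] -> [30] and [15, 19]
    Split: [15, 19] -> [15] and [19]
    Merge: [15] + [19] -> [15, 19]
  Merge: [30] + [15, 19] -> [15, 19, 30]
Merge: [24, 25, 25] + [15, 19, 30] -> [15, 19, 24, 25, 25, 30]

Final sorted array: [15, 19, 24, 25, 25, 30]

The merge sort proceeds by recursively splitting the array and merging sorted halves.
After all merges, the sorted array is [15, 19, 24, 25, 25, 30].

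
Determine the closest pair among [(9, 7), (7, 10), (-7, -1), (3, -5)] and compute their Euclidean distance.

Computing all pairwise distances among 4 points:

d((9, 7), (7, 10)) = 3.6056 <-- minimum
d((9, 7), (-7, -1)) = 17.8885
d((9, 7), (3, -5)) = 13.4164
d((7, 10), (-7, -1)) = 17.8045
d((7, 10), (3, -5)) = 15.5242
d((-7, -1), (3, -5)) = 10.7703

Closest pair: (9, 7) and (7, 10) with distance 3.6056

The closest pair is (9, 7) and (7, 10) with Euclidean distance 3.6056. For 4 points, brute-force pairwise comparison is shown above. For large n, the divide-and-conquer algorithm (sort by x, recurse on halves, check the dividing strip) achieves O(n log n).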